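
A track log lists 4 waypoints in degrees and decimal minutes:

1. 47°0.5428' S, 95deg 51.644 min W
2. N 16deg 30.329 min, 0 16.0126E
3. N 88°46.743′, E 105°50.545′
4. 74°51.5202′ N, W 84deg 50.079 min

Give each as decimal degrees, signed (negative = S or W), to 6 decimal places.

1. -47.009047, -95.860733
2. 16.505483, 0.266877
3. 88.779050, 105.842417
4. 74.858670, -84.834650

Point 1:
  Lat: 0.5428′ = 0.009047°; total 47.0090467
  S ⇒ negate
  Lon: 51.644′ = 0.860733°; total 95.8607333
  W ⇒ negate
Point 2:
  Lat: 16 + 30.329/60 = 16.5054833
  N → positive
  λ: 16.0126′ = 0.266877°; total 0.2668767
  E → positive
Point 3:
  φ: 46.743′ = 0.779050°; total 88.7790500
  N ⇒ keep positive
  Longitude: 105 + 50.545/60 = 105.8424167
  E ⇒ keep positive
Point 4:
  Lat: 74 + 51.5202/60 = 74.8586700
  N ⇒ keep positive
  λ: 50.079′ = 0.834650°; total 84.8346500
  W → negative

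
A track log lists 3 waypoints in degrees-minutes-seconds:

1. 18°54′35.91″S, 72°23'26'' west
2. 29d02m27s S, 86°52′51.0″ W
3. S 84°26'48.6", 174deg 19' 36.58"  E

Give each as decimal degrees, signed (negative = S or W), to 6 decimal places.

1. -18.909975, -72.390556
2. -29.040833, -86.880833
3. -84.446833, 174.326828

Point 1:
  Latitude: 18 + 54/60 + 35.91/3600 = 18.9099750
  hemisphere S, so the sign is −
  λ: 23′ + 26″ = 23.43333′; 72 + 23.43333/60 = 72.3905556
  hemisphere W, so the sign is −
Point 2:
  Latitude: 29° + 2/60 + 27/3600 = 29 + 0.033333 + 0.007500 = 29.0408333
  hemisphere S, so the sign is −
  λ: 86 + 52/60 + 51/3600 = 86.8808333
  W ⇒ negate
Point 3:
  φ: 26′ + 48.6″ = 26.81000′; 84 + 26.81000/60 = 84.4468333
  hemisphere S, so the sign is −
  Longitude: 174 + 19/60 + 36.58/3600 = 174.3268278
  E ⇒ keep positive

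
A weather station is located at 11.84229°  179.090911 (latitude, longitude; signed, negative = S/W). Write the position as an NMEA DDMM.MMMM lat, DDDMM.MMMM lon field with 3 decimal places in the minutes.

φ: fractional part 0.842290 → 50.53740 minutes
Lon: fractional part 0.090911 → 5.45466 minutes

1150.537,N / 17905.455,E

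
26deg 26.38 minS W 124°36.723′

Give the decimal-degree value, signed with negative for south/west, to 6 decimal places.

-26.439667, -124.612050

Latitude: 26.38′ = 0.439667°; total 26.4396667
S ⇒ negate
λ: 124 + 36.723/60 = 124.6120500
W → negative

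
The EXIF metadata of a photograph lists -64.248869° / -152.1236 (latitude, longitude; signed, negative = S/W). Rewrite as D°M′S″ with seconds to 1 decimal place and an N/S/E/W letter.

Latitude is negative → S; |value| = 64.248869
Lat: 0.248869° → 14.93214′; 0.93214 × 60 = 55.928″
Longitude is negative → W; |value| = 152.123600
λ: 0.123600 × 60 = 7.41600′ → 7′, remainder × 60 = 24.960″

64°14′55.9″ S, 152°07′25.0″ W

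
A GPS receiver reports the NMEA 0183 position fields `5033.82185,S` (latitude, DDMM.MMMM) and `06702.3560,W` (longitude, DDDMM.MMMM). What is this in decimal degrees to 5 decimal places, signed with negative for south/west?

-50.56370, -67.03927

φ: degrees = first 2 digits = 50, minutes = 33.82185; 50 + 33.82185/60 = 50.563698
hemisphere S, so the sign is −
λ: split at 3 digits → 067° and 2.356′; 67 + 2.356/60 = 67.039267
W → negative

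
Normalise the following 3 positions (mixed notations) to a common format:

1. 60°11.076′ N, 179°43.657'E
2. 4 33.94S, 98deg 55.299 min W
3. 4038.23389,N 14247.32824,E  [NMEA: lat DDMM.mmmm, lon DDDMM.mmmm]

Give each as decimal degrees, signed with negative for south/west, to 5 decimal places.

Point 1:
  φ: 60 + 11.076/60 = 60.184600
  N ⇒ keep positive
  Longitude: 179 + 43.657/60 = 179.727617
  E → positive
Point 2:
  Latitude: 33.94′ = 0.565667°; total 4.565667
  hemisphere S, so the sign is −
  Lon: 55.299′ = 0.921650°; total 98.921650
  W ⇒ negate
Point 3:
  Lat: split at 2 digits → 40° and 38.23389′; 40 + 38.23389/60 = 40.637232
  N ⇒ keep positive
  λ: degrees = first 3 digits = 142, minutes = 47.32824; 142 + 47.32824/60 = 142.788804
  E → positive

1. 60.18460, 179.72762
2. -4.56567, -98.92165
3. 40.63723, 142.78880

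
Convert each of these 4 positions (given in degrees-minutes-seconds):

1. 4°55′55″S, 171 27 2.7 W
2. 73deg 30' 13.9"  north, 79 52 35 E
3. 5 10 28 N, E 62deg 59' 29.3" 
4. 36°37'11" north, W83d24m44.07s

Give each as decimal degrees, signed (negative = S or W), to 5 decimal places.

Point 1:
  Latitude: 4 + 55/60 + 55/3600 = 4.931944
  hemisphere S, so the sign is −
  Lon: 171 + 27/60 + 2.7/3600 = 171.450750
  W → negative
Point 2:
  φ: 73° + 30/60 + 13.9/3600 = 73 + 0.500000 + 0.003861 = 73.503861
  N → positive
  λ: 79 + 52/60 + 35/3600 = 79.876389
  E ⇒ keep positive
Point 3:
  φ: 5° + 10/60 + 28/3600 = 5 + 0.166667 + 0.007778 = 5.174444
  N ⇒ keep positive
  λ: 62 + 59/60 + 29.3/3600 = 62.991472
  E → positive
Point 4:
  Lat: 36 + 37/60 + 11/3600 = 36.619722
  N ⇒ keep positive
  Lon: 24′ + 44.07″ = 24.73450′; 83 + 24.73450/60 = 83.412242
  W ⇒ negate

1. -4.93194, -171.45075
2. 73.50386, 79.87639
3. 5.17444, 62.99147
4. 36.61972, -83.41224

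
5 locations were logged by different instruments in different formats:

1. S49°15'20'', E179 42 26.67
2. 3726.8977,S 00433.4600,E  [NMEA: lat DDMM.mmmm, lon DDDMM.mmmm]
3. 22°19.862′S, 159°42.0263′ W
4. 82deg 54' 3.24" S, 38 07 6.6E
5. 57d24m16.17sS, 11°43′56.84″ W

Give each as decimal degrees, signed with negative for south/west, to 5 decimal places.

1. -49.25556, 179.70741
2. -37.44830, 4.55767
3. -22.33103, -159.70044
4. -82.90090, 38.11850
5. -57.40449, -11.73246

Point 1:
  Latitude: 15′ + 20″ = 15.33333′; 49 + 15.33333/60 = 49.255556
  S → negative
  Longitude: 179° + 42/60 + 26.67/3600 = 179 + 0.700000 + 0.007408 = 179.707408
  E → positive
Point 2:
  Lat: split at 2 digits → 37° and 26.8977′; 37 + 26.8977/60 = 37.448295
  S → negative
  λ: degrees = first 3 digits = 4, minutes = 33.46; 4 + 33.46/60 = 4.557667
  E ⇒ keep positive
Point 3:
  φ: 19.862′ = 0.331033°; total 22.331033
  hemisphere S, so the sign is −
  Lon: 159 + 42.0263/60 = 159.700438
  W → negative
Point 4:
  Latitude: 54′ + 3.24″ = 54.05400′; 82 + 54.05400/60 = 82.900900
  S ⇒ negate
  Longitude: 38 + 7/60 + 6.6/3600 = 38.118500
  E ⇒ keep positive
Point 5:
  Latitude: 57° + 24/60 + 16.17/3600 = 57 + 0.400000 + 0.004492 = 57.404492
  S → negative
  λ: 11° + 43/60 + 56.84/3600 = 11 + 0.716667 + 0.015789 = 11.732456
  W → negative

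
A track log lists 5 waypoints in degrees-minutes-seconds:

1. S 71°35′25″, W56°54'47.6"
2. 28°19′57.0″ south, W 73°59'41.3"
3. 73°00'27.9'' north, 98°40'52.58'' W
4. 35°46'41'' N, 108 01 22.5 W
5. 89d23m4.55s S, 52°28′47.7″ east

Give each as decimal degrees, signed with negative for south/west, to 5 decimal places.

1. -71.59028, -56.91322
2. -28.33250, -73.99481
3. 73.00775, -98.68127
4. 35.77806, -108.02292
5. -89.38460, 52.47992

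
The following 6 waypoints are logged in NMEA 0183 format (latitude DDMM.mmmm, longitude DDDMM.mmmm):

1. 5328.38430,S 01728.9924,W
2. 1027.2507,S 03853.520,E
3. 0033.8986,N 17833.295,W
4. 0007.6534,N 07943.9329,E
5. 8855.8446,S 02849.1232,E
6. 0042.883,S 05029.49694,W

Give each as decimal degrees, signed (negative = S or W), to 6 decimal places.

Point 1:
  φ: split at 2 digits → 53° and 28.3843′; 53 + 28.3843/60 = 53.4730717
  hemisphere S, so the sign is −
  Lon: split at 3 digits → 017° and 28.9924′; 17 + 28.9924/60 = 17.4832067
  hemisphere W, so the sign is −
Point 2:
  Lat: split at 2 digits → 10° and 27.2507′; 10 + 27.2507/60 = 10.4541783
  S → negative
  Lon: split at 3 digits → 038° and 53.52′; 38 + 53.52/60 = 38.8920000
  E ⇒ keep positive
Point 3:
  Lat: degrees = first 2 digits = 0, minutes = 33.8986; 0 + 33.8986/60 = 0.5649767
  N → positive
  λ: split at 3 digits → 178° and 33.295′; 178 + 33.295/60 = 178.5549167
  W → negative
Point 4:
  Lat: degrees = first 2 digits = 0, minutes = 7.6534; 0 + 7.6534/60 = 0.1275567
  N ⇒ keep positive
  Longitude: split at 3 digits → 079° and 43.9329′; 79 + 43.9329/60 = 79.7322150
  E → positive
Point 5:
  φ: degrees = first 2 digits = 88, minutes = 55.8446; 88 + 55.8446/60 = 88.9307433
  hemisphere S, so the sign is −
  λ: degrees = first 3 digits = 28, minutes = 49.1232; 28 + 49.1232/60 = 28.8187200
  E ⇒ keep positive
Point 6:
  φ: degrees = first 2 digits = 0, minutes = 42.883; 0 + 42.883/60 = 0.7147167
  S ⇒ negate
  λ: degrees = first 3 digits = 50, minutes = 29.49694; 50 + 29.49694/60 = 50.4916157
  hemisphere W, so the sign is −

1. -53.473072, -17.483207
2. -10.454178, 38.892000
3. 0.564977, -178.554917
4. 0.127557, 79.732215
5. -88.930743, 28.818720
6. -0.714717, -50.491616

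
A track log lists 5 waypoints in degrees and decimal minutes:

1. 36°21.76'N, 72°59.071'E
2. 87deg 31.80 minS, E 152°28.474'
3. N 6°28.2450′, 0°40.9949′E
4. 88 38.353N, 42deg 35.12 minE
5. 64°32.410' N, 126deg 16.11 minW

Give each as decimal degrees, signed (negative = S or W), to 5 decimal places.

1. 36.36267, 72.98452
2. -87.53000, 152.47457
3. 6.47075, 0.68325
4. 88.63922, 42.58533
5. 64.54017, -126.26850

Point 1:
  φ: 36 + 21.76/60 = 36.362667
  N ⇒ keep positive
  Longitude: 59.071′ = 0.984517°; total 72.984517
  E ⇒ keep positive
Point 2:
  φ: 31.8′ = 0.530000°; total 87.530000
  S ⇒ negate
  Longitude: 28.474′ = 0.474567°; total 152.474567
  E ⇒ keep positive
Point 3:
  Lat: 28.245′ = 0.470750°; total 6.470750
  N → positive
  λ: 0 + 40.9949/60 = 0.683248
  E → positive
Point 4:
  Latitude: 38.353′ = 0.639217°; total 88.639217
  N ⇒ keep positive
  λ: 42 + 35.12/60 = 42.585333
  E ⇒ keep positive
Point 5:
  Latitude: 32.41′ = 0.540167°; total 64.540167
  N → positive
  λ: 126 + 16.11/60 = 126.268500
  W → negative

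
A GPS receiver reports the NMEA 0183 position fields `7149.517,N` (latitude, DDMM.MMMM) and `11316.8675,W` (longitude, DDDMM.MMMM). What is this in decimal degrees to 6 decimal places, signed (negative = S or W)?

71.825283, -113.281125

φ: degrees = first 2 digits = 71, minutes = 49.517; 71 + 49.517/60 = 71.8252833
N ⇒ keep positive
Lon: split at 3 digits → 113° and 16.8675′; 113 + 16.8675/60 = 113.2811250
hemisphere W, so the sign is −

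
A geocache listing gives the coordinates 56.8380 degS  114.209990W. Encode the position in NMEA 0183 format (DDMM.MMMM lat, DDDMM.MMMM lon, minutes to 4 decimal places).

Lat: minutes = (56.838000 − 56) × 60 = 50.280000
Longitude: minutes = (114.209990 − 114) × 60 = 12.599400

5650.2800,S / 11412.5994,W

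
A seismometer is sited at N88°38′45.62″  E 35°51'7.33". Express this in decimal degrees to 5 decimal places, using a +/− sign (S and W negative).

Latitude: 88° + 38/60 + 45.62/3600 = 88 + 0.633333 + 0.012672 = 88.646006
N ⇒ keep positive
Longitude: 51′ + 7.33″ = 51.12217′; 35 + 51.12217/60 = 35.852036
E ⇒ keep positive

88.64601, 35.85204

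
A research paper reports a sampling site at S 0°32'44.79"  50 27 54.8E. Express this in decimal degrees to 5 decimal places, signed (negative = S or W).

-0.54578, 50.46522

φ: 0° + 32/60 + 44.79/3600 = 0 + 0.533333 + 0.012442 = 0.545775
S ⇒ negate
Longitude: 50 + 27/60 + 54.8/3600 = 50.465222
E ⇒ keep positive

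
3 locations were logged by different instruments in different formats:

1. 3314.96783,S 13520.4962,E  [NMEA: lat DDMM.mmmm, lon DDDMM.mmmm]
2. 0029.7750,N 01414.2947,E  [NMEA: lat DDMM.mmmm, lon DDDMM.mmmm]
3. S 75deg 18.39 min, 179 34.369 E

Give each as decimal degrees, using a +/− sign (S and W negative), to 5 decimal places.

1. -33.24946, 135.34160
2. 0.49625, 14.23825
3. -75.30650, 179.57282

Point 1:
  φ: degrees = first 2 digits = 33, minutes = 14.96783; 33 + 14.96783/60 = 33.249464
  hemisphere S, so the sign is −
  Lon: degrees = first 3 digits = 135, minutes = 20.4962; 135 + 20.4962/60 = 135.341603
  E ⇒ keep positive
Point 2:
  Latitude: degrees = first 2 digits = 0, minutes = 29.775; 0 + 29.775/60 = 0.496250
  N → positive
  Lon: degrees = first 3 digits = 14, minutes = 14.2947; 14 + 14.2947/60 = 14.238245
  E → positive
Point 3:
  Lat: 18.39′ = 0.306500°; total 75.306500
  S → negative
  Lon: 179 + 34.369/60 = 179.572817
  E ⇒ keep positive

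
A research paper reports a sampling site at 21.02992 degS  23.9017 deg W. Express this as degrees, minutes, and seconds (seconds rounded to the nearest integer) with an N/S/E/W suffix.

21°01′48″ S, 23°54′6″ W

Lat: 0.029920° → 1.79520′; 0.79520 × 60 = 47.71″
Longitude: 0.901700° → 54.10200′; 0.10200 × 60 = 6.12″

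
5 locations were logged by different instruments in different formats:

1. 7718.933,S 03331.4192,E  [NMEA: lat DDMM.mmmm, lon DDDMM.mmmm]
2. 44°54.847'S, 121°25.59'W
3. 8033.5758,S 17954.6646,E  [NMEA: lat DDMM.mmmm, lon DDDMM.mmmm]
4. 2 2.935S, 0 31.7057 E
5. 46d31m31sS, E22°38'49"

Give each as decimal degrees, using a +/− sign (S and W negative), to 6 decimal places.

Point 1:
  φ: degrees = first 2 digits = 77, minutes = 18.933; 77 + 18.933/60 = 77.3155500
  S → negative
  λ: degrees = first 3 digits = 33, minutes = 31.4192; 33 + 31.4192/60 = 33.5236533
  E → positive
Point 2:
  Lat: 44 + 54.847/60 = 44.9141167
  S → negative
  Longitude: 121 + 25.59/60 = 121.4265000
  W → negative
Point 3:
  Latitude: split at 2 digits → 80° and 33.5758′; 80 + 33.5758/60 = 80.5595967
  S → negative
  Longitude: split at 3 digits → 179° and 54.6646′; 179 + 54.6646/60 = 179.9110767
  E → positive
Point 4:
  Lat: 2.935′ = 0.048917°; total 2.0489167
  hemisphere S, so the sign is −
  Lon: 0 + 31.7057/60 = 0.5284283
  E ⇒ keep positive
Point 5:
  φ: 46° + 31/60 + 31/3600 = 46 + 0.516667 + 0.008611 = 46.5252778
  S ⇒ negate
  λ: 22 + 38/60 + 49/3600 = 22.6469444
  E ⇒ keep positive

1. -77.315550, 33.523653
2. -44.914117, -121.426500
3. -80.559597, 179.911077
4. -2.048917, 0.528428
5. -46.525278, 22.646944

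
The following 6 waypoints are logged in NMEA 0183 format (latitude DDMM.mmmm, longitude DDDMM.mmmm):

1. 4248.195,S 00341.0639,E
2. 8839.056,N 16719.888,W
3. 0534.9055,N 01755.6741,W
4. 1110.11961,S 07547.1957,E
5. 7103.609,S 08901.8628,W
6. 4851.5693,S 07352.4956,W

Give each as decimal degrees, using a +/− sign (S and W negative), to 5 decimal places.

Point 1:
  Lat: split at 2 digits → 42° and 48.195′; 42 + 48.195/60 = 42.803250
  hemisphere S, so the sign is −
  Longitude: split at 3 digits → 003° and 41.0639′; 3 + 41.0639/60 = 3.684398
  E ⇒ keep positive
Point 2:
  φ: split at 2 digits → 88° and 39.056′; 88 + 39.056/60 = 88.650933
  N ⇒ keep positive
  Lon: split at 3 digits → 167° and 19.888′; 167 + 19.888/60 = 167.331467
  W ⇒ negate
Point 3:
  φ: split at 2 digits → 05° and 34.9055′; 5 + 34.9055/60 = 5.581758
  N ⇒ keep positive
  Longitude: split at 3 digits → 017° and 55.6741′; 17 + 55.6741/60 = 17.927902
  hemisphere W, so the sign is −
Point 4:
  φ: split at 2 digits → 11° and 10.11961′; 11 + 10.11961/60 = 11.168660
  hemisphere S, so the sign is −
  Lon: degrees = first 3 digits = 75, minutes = 47.1957; 75 + 47.1957/60 = 75.786595
  E → positive
Point 5:
  Latitude: degrees = first 2 digits = 71, minutes = 3.609; 71 + 3.609/60 = 71.060150
  S → negative
  λ: degrees = first 3 digits = 89, minutes = 1.8628; 89 + 1.8628/60 = 89.031047
  hemisphere W, so the sign is −
Point 6:
  φ: split at 2 digits → 48° and 51.5693′; 48 + 51.5693/60 = 48.859488
  S → negative
  Lon: degrees = first 3 digits = 73, minutes = 52.4956; 73 + 52.4956/60 = 73.874927
  W → negative

1. -42.80325, 3.68440
2. 88.65093, -167.33147
3. 5.58176, -17.92790
4. -11.16866, 75.78660
5. -71.06015, -89.03105
6. -48.85949, -73.87493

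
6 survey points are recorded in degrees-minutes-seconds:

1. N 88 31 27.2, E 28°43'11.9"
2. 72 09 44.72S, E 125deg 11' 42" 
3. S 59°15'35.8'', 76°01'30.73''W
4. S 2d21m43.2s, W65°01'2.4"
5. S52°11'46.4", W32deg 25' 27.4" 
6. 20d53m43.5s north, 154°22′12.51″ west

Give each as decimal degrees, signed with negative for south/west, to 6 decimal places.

Point 1:
  Lat: 88 + 31/60 + 27.2/3600 = 88.5242222
  N ⇒ keep positive
  Lon: 28 + 43/60 + 11.9/3600 = 28.7199722
  E → positive
Point 2:
  φ: 72° + 9/60 + 44.72/3600 = 72 + 0.150000 + 0.012422 = 72.1624222
  S → negative
  Longitude: 11′ + 42″ = 11.70000′; 125 + 11.70000/60 = 125.1950000
  E ⇒ keep positive
Point 3:
  Latitude: 59 + 15/60 + 35.8/3600 = 59.2599444
  hemisphere S, so the sign is −
  λ: 76° + 1/60 + 30.73/3600 = 76 + 0.016667 + 0.008536 = 76.0252028
  W ⇒ negate
Point 4:
  φ: 21′ + 43.2″ = 21.72000′; 2 + 21.72000/60 = 2.3620000
  S ⇒ negate
  Lon: 65° + 1/60 + 2.4/3600 = 65 + 0.016667 + 0.000667 = 65.0173333
  hemisphere W, so the sign is −
Point 5:
  φ: 52 + 11/60 + 46.4/3600 = 52.1962222
  S → negative
  Longitude: 25′ + 27.4″ = 25.45667′; 32 + 25.45667/60 = 32.4242778
  hemisphere W, so the sign is −
Point 6:
  Lat: 20 + 53/60 + 43.5/3600 = 20.8954167
  N ⇒ keep positive
  Longitude: 22′ + 12.51″ = 22.20850′; 154 + 22.20850/60 = 154.3701417
  hemisphere W, so the sign is −

1. 88.524222, 28.719972
2. -72.162422, 125.195000
3. -59.259944, -76.025203
4. -2.362000, -65.017333
5. -52.196222, -32.424278
6. 20.895417, -154.370142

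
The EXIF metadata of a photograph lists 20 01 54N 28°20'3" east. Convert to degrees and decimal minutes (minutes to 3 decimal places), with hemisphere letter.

20° 1.900′ N, 28° 20.050′ E

Latitude: seconds/60 = 0.90000; minutes = 1 + 0.90000 = 1.90000
Longitude: seconds/60 = 0.05000; minutes = 20 + 0.05000 = 20.05000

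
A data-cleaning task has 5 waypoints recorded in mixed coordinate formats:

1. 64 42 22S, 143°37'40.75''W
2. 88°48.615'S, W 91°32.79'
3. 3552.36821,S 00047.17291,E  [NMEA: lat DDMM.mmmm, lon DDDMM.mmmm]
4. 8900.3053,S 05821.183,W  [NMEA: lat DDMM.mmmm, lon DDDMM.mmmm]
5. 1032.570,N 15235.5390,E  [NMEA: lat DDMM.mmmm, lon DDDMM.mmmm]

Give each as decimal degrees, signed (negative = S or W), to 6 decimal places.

1. -64.706111, -143.627986
2. -88.810250, -91.546500
3. -35.872804, 0.786215
4. -89.005088, -58.353050
5. 10.542833, 152.592317

Point 1:
  φ: 64° + 42/60 + 22/3600 = 64 + 0.700000 + 0.006111 = 64.7061111
  S ⇒ negate
  Longitude: 37′ + 40.75″ = 37.67917′; 143 + 37.67917/60 = 143.6279861
  W ⇒ negate
Point 2:
  Lat: 48.615′ = 0.810250°; total 88.8102500
  S ⇒ negate
  Lon: 32.79′ = 0.546500°; total 91.5465000
  W ⇒ negate
Point 3:
  Lat: split at 2 digits → 35° and 52.36821′; 35 + 52.36821/60 = 35.8728035
  S ⇒ negate
  Longitude: split at 3 digits → 000° and 47.17291′; 0 + 47.17291/60 = 0.7862152
  E ⇒ keep positive
Point 4:
  φ: degrees = first 2 digits = 89, minutes = 0.3053; 89 + 0.3053/60 = 89.0050883
  S → negative
  λ: split at 3 digits → 058° and 21.183′; 58 + 21.183/60 = 58.3530500
  W ⇒ negate
Point 5:
  φ: split at 2 digits → 10° and 32.57′; 10 + 32.57/60 = 10.5428333
  N ⇒ keep positive
  λ: degrees = first 3 digits = 152, minutes = 35.539; 152 + 35.539/60 = 152.5923167
  E ⇒ keep positive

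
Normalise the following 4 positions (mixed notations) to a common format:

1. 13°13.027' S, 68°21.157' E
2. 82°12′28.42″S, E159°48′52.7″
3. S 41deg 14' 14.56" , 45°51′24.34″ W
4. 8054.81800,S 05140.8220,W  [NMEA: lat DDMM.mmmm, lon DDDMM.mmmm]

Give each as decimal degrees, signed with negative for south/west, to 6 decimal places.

Point 1:
  Latitude: 13 + 13.027/60 = 13.2171167
  S → negative
  Longitude: 21.157′ = 0.352617°; total 68.3526167
  E → positive
Point 2:
  Latitude: 82° + 12/60 + 28.42/3600 = 82 + 0.200000 + 0.007894 = 82.2078944
  S → negative
  Lon: 159° + 48/60 + 52.7/3600 = 159 + 0.800000 + 0.014639 = 159.8146389
  E → positive
Point 3:
  φ: 14′ + 14.56″ = 14.24267′; 41 + 14.24267/60 = 41.2373778
  S → negative
  λ: 45° + 51/60 + 24.34/3600 = 45 + 0.850000 + 0.006761 = 45.8567611
  W → negative
Point 4:
  Latitude: degrees = first 2 digits = 80, minutes = 54.818; 80 + 54.818/60 = 80.9136333
  hemisphere S, so the sign is −
  Longitude: split at 3 digits → 051° and 40.822′; 51 + 40.822/60 = 51.6803667
  W ⇒ negate

1. -13.217117, 68.352617
2. -82.207894, 159.814639
3. -41.237378, -45.856761
4. -80.913633, -51.680367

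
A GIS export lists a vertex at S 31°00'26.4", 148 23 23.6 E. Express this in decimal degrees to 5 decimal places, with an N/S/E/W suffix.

31.00733° S, 148.38989° E

Latitude: 0′ + 26.4″ = 0.44000′; 31 + 0.44000/60 = 31.007333
Lon: 23′ + 23.6″ = 23.39333′; 148 + 23.39333/60 = 148.389889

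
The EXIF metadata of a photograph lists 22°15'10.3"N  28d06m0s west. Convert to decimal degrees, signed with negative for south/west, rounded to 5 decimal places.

22.25286, -28.10000

φ: 22° + 15/60 + 10.3/3600 = 22 + 0.250000 + 0.002861 = 22.252861
N ⇒ keep positive
Lon: 28 + 6/60 + 0/3600 = 28.100000
W ⇒ negate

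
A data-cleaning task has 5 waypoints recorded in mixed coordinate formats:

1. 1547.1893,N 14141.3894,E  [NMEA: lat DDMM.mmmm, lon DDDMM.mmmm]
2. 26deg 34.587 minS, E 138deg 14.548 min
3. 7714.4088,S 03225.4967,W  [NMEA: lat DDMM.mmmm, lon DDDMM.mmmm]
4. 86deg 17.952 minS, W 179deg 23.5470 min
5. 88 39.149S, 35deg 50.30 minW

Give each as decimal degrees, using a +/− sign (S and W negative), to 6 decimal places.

1. 15.786488, 141.689823
2. -26.576450, 138.242467
3. -77.240147, -32.424945
4. -86.299200, -179.392450
5. -88.652483, -35.838333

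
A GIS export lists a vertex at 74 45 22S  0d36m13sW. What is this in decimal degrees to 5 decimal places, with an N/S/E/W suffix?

74.75611° S, 0.60361° W

Latitude: 45′ + 22″ = 45.36667′; 74 + 45.36667/60 = 74.756111
Lon: 0 + 36/60 + 13/3600 = 0.603611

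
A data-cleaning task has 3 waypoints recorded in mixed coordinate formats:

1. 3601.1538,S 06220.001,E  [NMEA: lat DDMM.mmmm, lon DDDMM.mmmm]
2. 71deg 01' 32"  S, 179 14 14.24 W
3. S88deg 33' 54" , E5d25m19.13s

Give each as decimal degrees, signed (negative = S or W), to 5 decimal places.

Point 1:
  φ: degrees = first 2 digits = 36, minutes = 1.1538; 36 + 1.1538/60 = 36.019230
  S → negative
  Lon: degrees = first 3 digits = 62, minutes = 20.001; 62 + 20.001/60 = 62.333350
  E → positive
Point 2:
  φ: 71 + 1/60 + 32/3600 = 71.025556
  hemisphere S, so the sign is −
  λ: 179° + 14/60 + 14.24/3600 = 179 + 0.233333 + 0.003956 = 179.237289
  W ⇒ negate
Point 3:
  φ: 33′ + 54″ = 33.90000′; 88 + 33.90000/60 = 88.565000
  S → negative
  λ: 25′ + 19.13″ = 25.31883′; 5 + 25.31883/60 = 5.421981
  E ⇒ keep positive

1. -36.01923, 62.33335
2. -71.02556, -179.23729
3. -88.56500, 5.42198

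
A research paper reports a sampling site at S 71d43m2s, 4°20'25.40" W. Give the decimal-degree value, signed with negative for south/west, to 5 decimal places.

-71.71722, -4.34039

Latitude: 43′ + 2″ = 43.03333′; 71 + 43.03333/60 = 71.717222
S → negative
Longitude: 4° + 20/60 + 25.4/3600 = 4 + 0.333333 + 0.007056 = 4.340389
hemisphere W, so the sign is −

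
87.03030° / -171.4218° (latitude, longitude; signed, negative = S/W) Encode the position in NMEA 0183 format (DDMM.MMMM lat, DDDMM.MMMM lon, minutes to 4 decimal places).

8701.8180,N / 17125.3080,W

Latitude: minutes = (87.030300 − 87) × 60 = 1.818000
Longitude is negative → W; |value| = 171.421800
λ: minutes = (171.421800 − 171) × 60 = 25.308000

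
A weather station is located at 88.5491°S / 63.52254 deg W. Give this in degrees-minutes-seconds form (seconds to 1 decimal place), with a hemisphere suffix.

88°32′56.8″ S, 63°31′21.1″ W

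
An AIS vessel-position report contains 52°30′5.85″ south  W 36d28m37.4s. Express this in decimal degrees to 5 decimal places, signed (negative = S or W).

-52.50163, -36.47706

φ: 52 + 30/60 + 5.85/3600 = 52.501625
hemisphere S, so the sign is −
Lon: 36 + 28/60 + 37.4/3600 = 36.477056
hemisphere W, so the sign is −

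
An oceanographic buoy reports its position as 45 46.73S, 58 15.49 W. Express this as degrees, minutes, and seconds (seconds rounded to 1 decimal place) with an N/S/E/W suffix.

45°46′43.8″ S, 58°15′29.4″ W

Lat: fractional minutes 0.73000 × 60 = 43.800″
λ: 15.49000′ → 15′ and 0.49000 × 60 = 29.400″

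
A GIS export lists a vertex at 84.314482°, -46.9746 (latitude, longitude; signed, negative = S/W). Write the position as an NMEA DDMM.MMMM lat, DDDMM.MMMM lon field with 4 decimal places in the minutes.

Latitude: fractional part 0.314482 → 18.868920 minutes
Longitude is negative → W; |value| = 46.974600
λ: 46° + 0.974600 × 60 = 46° 58.476000′

8418.8689,N / 04658.4760,W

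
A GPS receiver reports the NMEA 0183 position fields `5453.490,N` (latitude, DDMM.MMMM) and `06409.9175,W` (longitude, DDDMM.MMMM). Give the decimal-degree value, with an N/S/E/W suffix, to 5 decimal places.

Lat: split at 2 digits → 54° and 53.49′; 54 + 53.49/60 = 54.891500
Longitude: degrees = first 3 digits = 64, minutes = 9.9175; 64 + 9.9175/60 = 64.165292

54.89150° N, 64.16529° W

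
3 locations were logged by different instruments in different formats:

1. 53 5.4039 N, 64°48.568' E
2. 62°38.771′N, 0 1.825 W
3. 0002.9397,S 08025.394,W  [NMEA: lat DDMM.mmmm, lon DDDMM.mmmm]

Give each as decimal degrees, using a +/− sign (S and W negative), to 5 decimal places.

1. 53.09007, 64.80947
2. 62.64618, -0.03042
3. -0.04900, -80.42323

Point 1:
  φ: 5.4039′ = 0.090065°; total 53.090065
  N ⇒ keep positive
  λ: 48.568′ = 0.809467°; total 64.809467
  E ⇒ keep positive
Point 2:
  Lat: 38.771′ = 0.646183°; total 62.646183
  N ⇒ keep positive
  Lon: 1.825′ = 0.030417°; total 0.030417
  hemisphere W, so the sign is −
Point 3:
  Lat: degrees = first 2 digits = 0, minutes = 2.9397; 0 + 2.9397/60 = 0.048995
  S ⇒ negate
  Longitude: degrees = first 3 digits = 80, minutes = 25.394; 80 + 25.394/60 = 80.423233
  W ⇒ negate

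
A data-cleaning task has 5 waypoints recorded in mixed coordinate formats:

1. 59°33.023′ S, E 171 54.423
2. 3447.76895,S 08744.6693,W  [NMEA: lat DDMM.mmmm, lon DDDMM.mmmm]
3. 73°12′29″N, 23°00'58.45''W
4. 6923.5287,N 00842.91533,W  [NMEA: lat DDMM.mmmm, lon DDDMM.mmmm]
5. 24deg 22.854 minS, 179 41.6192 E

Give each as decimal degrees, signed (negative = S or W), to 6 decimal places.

Point 1:
  Latitude: 33.023′ = 0.550383°; total 59.5503833
  S ⇒ negate
  Lon: 171 + 54.423/60 = 171.9070500
  E ⇒ keep positive
Point 2:
  Latitude: degrees = first 2 digits = 34, minutes = 47.76895; 34 + 47.76895/60 = 34.7961492
  S → negative
  Lon: degrees = first 3 digits = 87, minutes = 44.6693; 87 + 44.6693/60 = 87.7444883
  W → negative
Point 3:
  φ: 73° + 12/60 + 29/3600 = 73 + 0.200000 + 0.008056 = 73.2080556
  N → positive
  Lon: 23 + 0/60 + 58.45/3600 = 23.0162361
  W ⇒ negate
Point 4:
  Lat: degrees = first 2 digits = 69, minutes = 23.5287; 69 + 23.5287/60 = 69.3921450
  N → positive
  λ: degrees = first 3 digits = 8, minutes = 42.91533; 8 + 42.91533/60 = 8.7152555
  W → negative
Point 5:
  Latitude: 24 + 22.854/60 = 24.3809000
  hemisphere S, so the sign is −
  Lon: 179 + 41.6192/60 = 179.6936533
  E ⇒ keep positive

1. -59.550383, 171.907050
2. -34.796149, -87.744488
3. 73.208056, -23.016236
4. 69.392145, -8.715256
5. -24.380900, 179.693653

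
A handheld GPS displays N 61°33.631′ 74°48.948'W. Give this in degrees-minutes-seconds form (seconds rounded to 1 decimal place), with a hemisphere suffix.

61°33′37.9″ N, 74°48′56.9″ W

Lat: fractional minutes 0.63100 × 60 = 37.860″
λ: 48.94800′ → 48′ and 0.94800 × 60 = 56.880″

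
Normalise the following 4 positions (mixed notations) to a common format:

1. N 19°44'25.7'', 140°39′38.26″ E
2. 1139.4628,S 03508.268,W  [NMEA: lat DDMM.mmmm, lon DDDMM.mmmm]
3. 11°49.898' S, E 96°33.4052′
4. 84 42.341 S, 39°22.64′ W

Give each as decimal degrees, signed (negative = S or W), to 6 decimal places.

Point 1:
  Latitude: 44′ + 25.7″ = 44.42833′; 19 + 44.42833/60 = 19.7404722
  N → positive
  λ: 140° + 39/60 + 38.26/3600 = 140 + 0.650000 + 0.010628 = 140.6606278
  E → positive
Point 2:
  φ: degrees = first 2 digits = 11, minutes = 39.4628; 11 + 39.4628/60 = 11.6577133
  S → negative
  Lon: split at 3 digits → 035° and 8.268′; 35 + 8.268/60 = 35.1378000
  W → negative
Point 3:
  φ: 49.898′ = 0.831633°; total 11.8316333
  S ⇒ negate
  λ: 96 + 33.4052/60 = 96.5567533
  E ⇒ keep positive
Point 4:
  Latitude: 42.341′ = 0.705683°; total 84.7056833
  hemisphere S, so the sign is −
  Lon: 39 + 22.64/60 = 39.3773333
  hemisphere W, so the sign is −

1. 19.740472, 140.660628
2. -11.657713, -35.137800
3. -11.831633, 96.556753
4. -84.705683, -39.377333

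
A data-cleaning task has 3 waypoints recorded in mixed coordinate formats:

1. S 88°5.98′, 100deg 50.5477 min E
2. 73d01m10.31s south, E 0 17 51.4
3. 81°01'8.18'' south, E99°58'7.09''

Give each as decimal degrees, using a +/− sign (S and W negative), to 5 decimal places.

Point 1:
  Latitude: 5.98′ = 0.099667°; total 88.099667
  S ⇒ negate
  Lon: 50.5477′ = 0.842462°; total 100.842462
  E → positive
Point 2:
  Latitude: 1′ + 10.31″ = 1.17183′; 73 + 1.17183/60 = 73.019531
  hemisphere S, so the sign is −
  Lon: 17′ + 51.4″ = 17.85667′; 0 + 17.85667/60 = 0.297611
  E ⇒ keep positive
Point 3:
  Lat: 1′ + 8.18″ = 1.13633′; 81 + 1.13633/60 = 81.018939
  hemisphere S, so the sign is −
  Longitude: 58′ + 7.09″ = 58.11817′; 99 + 58.11817/60 = 99.968636
  E ⇒ keep positive

1. -88.09967, 100.84246
2. -73.01953, 0.29761
3. -81.01894, 99.96864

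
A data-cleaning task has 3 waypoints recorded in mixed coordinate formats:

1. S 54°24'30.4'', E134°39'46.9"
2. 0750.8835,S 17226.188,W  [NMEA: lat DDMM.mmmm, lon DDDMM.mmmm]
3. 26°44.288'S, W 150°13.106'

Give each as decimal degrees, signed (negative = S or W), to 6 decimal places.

Point 1:
  Latitude: 54° + 24/60 + 30.4/3600 = 54 + 0.400000 + 0.008444 = 54.4084444
  S ⇒ negate
  λ: 134° + 39/60 + 46.9/3600 = 134 + 0.650000 + 0.013028 = 134.6630278
  E ⇒ keep positive
Point 2:
  φ: degrees = first 2 digits = 7, minutes = 50.8835; 7 + 50.8835/60 = 7.8480583
  S → negative
  λ: split at 3 digits → 172° and 26.188′; 172 + 26.188/60 = 172.4364667
  W ⇒ negate
Point 3:
  φ: 44.288′ = 0.738133°; total 26.7381333
  S ⇒ negate
  λ: 13.106′ = 0.218433°; total 150.2184333
  W → negative

1. -54.408444, 134.663028
2. -7.848058, -172.436467
3. -26.738133, -150.218433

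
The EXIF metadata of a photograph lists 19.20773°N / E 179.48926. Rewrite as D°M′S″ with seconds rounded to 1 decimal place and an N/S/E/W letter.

19°12′27.8″ N, 179°29′21.3″ E

φ: 0.207730 × 60 = 12.46380′ → 12′, remainder × 60 = 27.828″
λ: 0.489260 × 60 = 29.35560′ → 29′, remainder × 60 = 21.336″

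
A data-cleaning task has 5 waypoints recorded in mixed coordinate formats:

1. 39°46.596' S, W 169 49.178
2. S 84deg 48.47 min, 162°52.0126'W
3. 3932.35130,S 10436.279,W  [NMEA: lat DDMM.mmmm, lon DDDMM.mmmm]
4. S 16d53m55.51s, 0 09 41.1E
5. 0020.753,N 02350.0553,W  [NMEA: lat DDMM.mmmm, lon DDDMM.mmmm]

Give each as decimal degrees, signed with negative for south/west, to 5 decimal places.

Point 1:
  Lat: 39 + 46.596/60 = 39.776600
  S ⇒ negate
  λ: 49.178′ = 0.819633°; total 169.819633
  hemisphere W, so the sign is −
Point 2:
  Lat: 84 + 48.47/60 = 84.807833
  hemisphere S, so the sign is −
  Longitude: 52.0126′ = 0.866877°; total 162.866877
  W → negative
Point 3:
  φ: split at 2 digits → 39° and 32.3513′; 39 + 32.3513/60 = 39.539188
  S ⇒ negate
  Lon: split at 3 digits → 104° and 36.279′; 104 + 36.279/60 = 104.604650
  W → negative
Point 4:
  Latitude: 53′ + 55.51″ = 53.92517′; 16 + 53.92517/60 = 16.898753
  S → negative
  λ: 0 + 9/60 + 41.1/3600 = 0.161417
  E → positive
Point 5:
  Lat: split at 2 digits → 00° and 20.753′; 0 + 20.753/60 = 0.345883
  N ⇒ keep positive
  Longitude: split at 3 digits → 023° and 50.0553′; 23 + 50.0553/60 = 23.834255
  W → negative

1. -39.77660, -169.81963
2. -84.80783, -162.86688
3. -39.53919, -104.60465
4. -16.89875, 0.16142
5. 0.34588, -23.83426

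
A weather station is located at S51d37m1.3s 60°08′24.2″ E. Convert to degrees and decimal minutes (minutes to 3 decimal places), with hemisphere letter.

51° 37.022′ S, 60° 8.403′ E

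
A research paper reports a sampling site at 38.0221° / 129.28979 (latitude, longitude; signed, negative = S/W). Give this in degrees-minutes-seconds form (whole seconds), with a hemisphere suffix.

φ: 0.022100° → 1.32600′; 0.32600 × 60 = 19.56″
λ: 0.289790 × 60 = 17.38740′ → 17′, remainder × 60 = 23.24″

38°01′20″ N, 129°17′23″ E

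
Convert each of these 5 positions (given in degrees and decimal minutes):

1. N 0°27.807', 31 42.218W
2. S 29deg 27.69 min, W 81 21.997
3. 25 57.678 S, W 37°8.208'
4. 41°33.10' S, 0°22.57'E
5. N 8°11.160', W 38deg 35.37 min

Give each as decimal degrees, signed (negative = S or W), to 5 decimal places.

1. 0.46345, -31.70363
2. -29.46150, -81.36662
3. -25.96130, -37.13680
4. -41.55167, 0.37617
5. 8.18600, -38.58950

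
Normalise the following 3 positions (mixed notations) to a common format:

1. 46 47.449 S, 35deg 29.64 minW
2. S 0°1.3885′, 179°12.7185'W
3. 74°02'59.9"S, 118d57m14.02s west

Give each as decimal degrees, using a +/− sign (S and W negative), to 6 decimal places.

1. -46.790817, -35.494000
2. -0.023142, -179.211975
3. -74.049972, -118.953894

Point 1:
  Latitude: 46 + 47.449/60 = 46.7908167
  hemisphere S, so the sign is −
  Lon: 35 + 29.64/60 = 35.4940000
  W ⇒ negate
Point 2:
  φ: 0 + 1.3885/60 = 0.0231417
  S ⇒ negate
  λ: 179 + 12.7185/60 = 179.2119750
  W ⇒ negate
Point 3:
  Latitude: 74 + 2/60 + 59.9/3600 = 74.0499722
  S → negative
  Longitude: 57′ + 14.02″ = 57.23367′; 118 + 57.23367/60 = 118.9538944
  W ⇒ negate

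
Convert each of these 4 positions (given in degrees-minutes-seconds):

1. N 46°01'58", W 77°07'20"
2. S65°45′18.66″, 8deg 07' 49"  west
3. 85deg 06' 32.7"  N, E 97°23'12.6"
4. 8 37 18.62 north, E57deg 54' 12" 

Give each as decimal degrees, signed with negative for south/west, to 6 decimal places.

1. 46.032778, -77.122222
2. -65.755183, -8.130278
3. 85.109083, 97.386833
4. 8.621839, 57.903333

Point 1:
  φ: 46° + 1/60 + 58/3600 = 46 + 0.016667 + 0.016111 = 46.0327778
  N ⇒ keep positive
  λ: 77 + 7/60 + 20/3600 = 77.1222222
  hemisphere W, so the sign is −
Point 2:
  φ: 65° + 45/60 + 18.66/3600 = 65 + 0.750000 + 0.005183 = 65.7551833
  hemisphere S, so the sign is −
  Lon: 8° + 7/60 + 49/3600 = 8 + 0.116667 + 0.013611 = 8.1302778
  W → negative
Point 3:
  Lat: 85° + 6/60 + 32.7/3600 = 85 + 0.100000 + 0.009083 = 85.1090833
  N ⇒ keep positive
  Lon: 97° + 23/60 + 12.6/3600 = 97 + 0.383333 + 0.003500 = 97.3868333
  E → positive
Point 4:
  φ: 8 + 37/60 + 18.62/3600 = 8.6218389
  N ⇒ keep positive
  Longitude: 57° + 54/60 + 12/3600 = 57 + 0.900000 + 0.003333 = 57.9033333
  E ⇒ keep positive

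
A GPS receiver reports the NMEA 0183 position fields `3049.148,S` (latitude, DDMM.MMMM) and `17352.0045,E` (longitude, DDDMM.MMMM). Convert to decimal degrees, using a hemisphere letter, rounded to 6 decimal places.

Latitude: split at 2 digits → 30° and 49.148′; 30 + 49.148/60 = 30.8191333
λ: degrees = first 3 digits = 173, minutes = 52.0045; 173 + 52.0045/60 = 173.8667417

30.819133° S, 173.866742° E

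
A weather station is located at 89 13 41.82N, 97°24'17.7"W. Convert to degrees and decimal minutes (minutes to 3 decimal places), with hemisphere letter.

89° 13.697′ N, 97° 24.295′ W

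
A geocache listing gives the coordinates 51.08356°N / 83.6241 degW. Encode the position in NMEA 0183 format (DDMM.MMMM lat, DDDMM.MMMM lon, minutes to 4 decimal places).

5105.0136,N / 08337.4460,W

Latitude: fractional part 0.083560 → 5.013600 minutes
Longitude: fractional part 0.624100 → 37.446000 minutes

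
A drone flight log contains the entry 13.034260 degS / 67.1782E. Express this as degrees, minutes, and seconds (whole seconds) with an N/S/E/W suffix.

13°02′3″ S, 67°10′42″ E

φ: 0.034260° → 2.05560′; 0.05560 × 60 = 3.34″
λ: 0.178200 × 60 = 10.69200′ → 10′, remainder × 60 = 41.52″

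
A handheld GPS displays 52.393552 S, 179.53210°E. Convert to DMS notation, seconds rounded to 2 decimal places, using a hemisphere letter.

Lat: whole degrees 52; 23.61312′ → 23′ and 36.7872″
λ: 0.532100 × 60 = 31.92600′ → 31′, remainder × 60 = 55.5600″

52°23′36.79″ S, 179°31′55.56″ E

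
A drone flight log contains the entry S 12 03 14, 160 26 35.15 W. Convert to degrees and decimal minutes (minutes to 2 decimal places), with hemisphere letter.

12° 3.23′ S, 160° 26.59′ W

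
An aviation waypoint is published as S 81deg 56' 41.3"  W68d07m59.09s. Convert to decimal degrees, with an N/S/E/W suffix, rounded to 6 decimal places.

81.944806° S, 68.133081° W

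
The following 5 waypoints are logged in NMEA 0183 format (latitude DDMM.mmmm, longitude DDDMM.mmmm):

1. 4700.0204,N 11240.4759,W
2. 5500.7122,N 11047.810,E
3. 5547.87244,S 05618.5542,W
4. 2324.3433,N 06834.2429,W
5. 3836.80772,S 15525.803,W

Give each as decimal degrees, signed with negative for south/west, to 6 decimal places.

1. 47.000340, -112.674598
2. 55.011870, 110.796833
3. -55.797874, -56.309237
4. 23.405722, -68.570715
5. -38.613462, -155.430050

Point 1:
  Latitude: split at 2 digits → 47° and 0.0204′; 47 + 0.0204/60 = 47.0003400
  N → positive
  Longitude: degrees = first 3 digits = 112, minutes = 40.4759; 112 + 40.4759/60 = 112.6745983
  W ⇒ negate
Point 2:
  Lat: split at 2 digits → 55° and 0.7122′; 55 + 0.7122/60 = 55.0118700
  N ⇒ keep positive
  λ: split at 3 digits → 110° and 47.81′; 110 + 47.81/60 = 110.7968333
  E ⇒ keep positive
Point 3:
  Lat: degrees = first 2 digits = 55, minutes = 47.87244; 55 + 47.87244/60 = 55.7978740
  S → negative
  Lon: degrees = first 3 digits = 56, minutes = 18.5542; 56 + 18.5542/60 = 56.3092367
  W ⇒ negate
Point 4:
  Latitude: split at 2 digits → 23° and 24.3433′; 23 + 24.3433/60 = 23.4057217
  N → positive
  Longitude: split at 3 digits → 068° and 34.2429′; 68 + 34.2429/60 = 68.5707150
  hemisphere W, so the sign is −
Point 5:
  φ: degrees = first 2 digits = 38, minutes = 36.80772; 38 + 36.80772/60 = 38.6134620
  S ⇒ negate
  λ: degrees = first 3 digits = 155, minutes = 25.803; 155 + 25.803/60 = 155.4300500
  hemisphere W, so the sign is −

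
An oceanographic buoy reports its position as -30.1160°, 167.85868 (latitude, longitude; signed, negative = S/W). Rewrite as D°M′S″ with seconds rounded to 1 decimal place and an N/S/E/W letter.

30°06′57.6″ S, 167°51′31.2″ E

Latitude is negative → S; |value| = 30.116000
Lat: whole degrees 30; 6.96000′ → 6′ and 57.600″
Lon: 0.858680° → 51.52080′; 0.52080 × 60 = 31.248″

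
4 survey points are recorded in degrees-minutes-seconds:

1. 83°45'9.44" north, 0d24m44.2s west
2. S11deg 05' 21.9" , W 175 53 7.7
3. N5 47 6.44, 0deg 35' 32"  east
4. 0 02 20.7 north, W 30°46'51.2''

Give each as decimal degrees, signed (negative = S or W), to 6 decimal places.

1. 83.752622, -0.412278
2. -11.089417, -175.885472
3. 5.785122, 0.592222
4. 0.039083, -30.780889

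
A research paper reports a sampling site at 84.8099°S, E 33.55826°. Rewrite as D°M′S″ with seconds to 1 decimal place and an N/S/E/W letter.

Latitude: 0.809900 × 60 = 48.59400′ → 48′, remainder × 60 = 35.640″
Lon: 0.558260 × 60 = 33.49560′ → 33′, remainder × 60 = 29.736″

84°48′35.6″ S, 33°33′29.7″ E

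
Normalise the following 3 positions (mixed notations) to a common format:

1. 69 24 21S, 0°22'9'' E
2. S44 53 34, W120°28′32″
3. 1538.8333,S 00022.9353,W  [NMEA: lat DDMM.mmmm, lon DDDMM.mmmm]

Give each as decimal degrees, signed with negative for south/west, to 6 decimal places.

Point 1:
  Lat: 24′ + 21″ = 24.35000′; 69 + 24.35000/60 = 69.4058333
  hemisphere S, so the sign is −
  λ: 22′ + 9″ = 22.15000′; 0 + 22.15000/60 = 0.3691667
  E → positive
Point 2:
  Lat: 44 + 53/60 + 34/3600 = 44.8927778
  S → negative
  Lon: 28′ + 32″ = 28.53333′; 120 + 28.53333/60 = 120.4755556
  hemisphere W, so the sign is −
Point 3:
  Latitude: degrees = first 2 digits = 15, minutes = 38.8333; 15 + 38.8333/60 = 15.6472217
  hemisphere S, so the sign is −
  Longitude: degrees = first 3 digits = 0, minutes = 22.9353; 0 + 22.9353/60 = 0.3822550
  hemisphere W, so the sign is −

1. -69.405833, 0.369167
2. -44.892778, -120.475556
3. -15.647222, -0.382255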